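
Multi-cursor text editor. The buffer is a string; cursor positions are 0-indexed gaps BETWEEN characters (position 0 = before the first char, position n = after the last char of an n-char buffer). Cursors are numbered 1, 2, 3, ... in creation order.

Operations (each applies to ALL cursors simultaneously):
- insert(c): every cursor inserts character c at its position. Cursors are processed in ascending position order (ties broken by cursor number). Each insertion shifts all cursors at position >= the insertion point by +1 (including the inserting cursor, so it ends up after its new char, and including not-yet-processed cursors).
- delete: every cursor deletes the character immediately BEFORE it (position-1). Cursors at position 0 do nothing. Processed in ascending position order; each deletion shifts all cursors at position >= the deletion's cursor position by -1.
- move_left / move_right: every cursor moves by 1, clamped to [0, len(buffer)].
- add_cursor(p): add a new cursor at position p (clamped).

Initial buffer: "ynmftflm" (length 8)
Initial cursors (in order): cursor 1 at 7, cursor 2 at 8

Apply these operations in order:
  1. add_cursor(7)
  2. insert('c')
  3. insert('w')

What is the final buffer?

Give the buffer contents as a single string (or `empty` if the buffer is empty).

Answer: ynmftflccwwmcw

Derivation:
After op 1 (add_cursor(7)): buffer="ynmftflm" (len 8), cursors c1@7 c3@7 c2@8, authorship ........
After op 2 (insert('c')): buffer="ynmftflccmc" (len 11), cursors c1@9 c3@9 c2@11, authorship .......13.2
After op 3 (insert('w')): buffer="ynmftflccwwmcw" (len 14), cursors c1@11 c3@11 c2@14, authorship .......1313.22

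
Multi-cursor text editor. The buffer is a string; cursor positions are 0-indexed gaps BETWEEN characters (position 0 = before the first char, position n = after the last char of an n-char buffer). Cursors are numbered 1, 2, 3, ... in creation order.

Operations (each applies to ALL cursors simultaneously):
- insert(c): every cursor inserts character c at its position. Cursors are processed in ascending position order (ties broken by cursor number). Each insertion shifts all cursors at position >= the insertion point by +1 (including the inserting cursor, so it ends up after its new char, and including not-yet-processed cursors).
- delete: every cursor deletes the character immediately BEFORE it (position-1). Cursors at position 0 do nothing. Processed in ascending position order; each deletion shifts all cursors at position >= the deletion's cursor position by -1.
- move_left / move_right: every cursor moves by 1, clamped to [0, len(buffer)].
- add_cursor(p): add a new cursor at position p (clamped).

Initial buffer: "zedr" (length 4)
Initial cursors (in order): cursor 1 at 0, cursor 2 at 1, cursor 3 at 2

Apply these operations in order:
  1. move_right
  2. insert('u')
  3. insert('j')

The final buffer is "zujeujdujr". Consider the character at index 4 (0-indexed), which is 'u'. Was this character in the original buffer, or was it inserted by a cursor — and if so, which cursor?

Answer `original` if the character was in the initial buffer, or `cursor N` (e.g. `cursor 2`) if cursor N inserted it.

Answer: cursor 2

Derivation:
After op 1 (move_right): buffer="zedr" (len 4), cursors c1@1 c2@2 c3@3, authorship ....
After op 2 (insert('u')): buffer="zueudur" (len 7), cursors c1@2 c2@4 c3@6, authorship .1.2.3.
After op 3 (insert('j')): buffer="zujeujdujr" (len 10), cursors c1@3 c2@6 c3@9, authorship .11.22.33.
Authorship (.=original, N=cursor N): . 1 1 . 2 2 . 3 3 .
Index 4: author = 2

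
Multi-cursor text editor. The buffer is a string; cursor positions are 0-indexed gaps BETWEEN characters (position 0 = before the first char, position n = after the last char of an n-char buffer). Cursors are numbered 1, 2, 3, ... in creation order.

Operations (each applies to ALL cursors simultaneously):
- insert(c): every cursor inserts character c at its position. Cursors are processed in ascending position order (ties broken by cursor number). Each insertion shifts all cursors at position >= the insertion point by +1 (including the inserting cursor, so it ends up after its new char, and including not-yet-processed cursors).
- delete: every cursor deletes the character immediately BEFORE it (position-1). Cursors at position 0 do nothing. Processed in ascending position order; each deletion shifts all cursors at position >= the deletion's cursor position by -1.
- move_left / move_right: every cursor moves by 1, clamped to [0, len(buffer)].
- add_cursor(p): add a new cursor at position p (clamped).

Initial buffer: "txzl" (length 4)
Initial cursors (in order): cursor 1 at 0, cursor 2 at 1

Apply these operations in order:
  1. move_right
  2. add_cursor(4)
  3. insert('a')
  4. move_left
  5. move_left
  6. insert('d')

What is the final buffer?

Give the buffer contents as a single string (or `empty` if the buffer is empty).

After op 1 (move_right): buffer="txzl" (len 4), cursors c1@1 c2@2, authorship ....
After op 2 (add_cursor(4)): buffer="txzl" (len 4), cursors c1@1 c2@2 c3@4, authorship ....
After op 3 (insert('a')): buffer="taxazla" (len 7), cursors c1@2 c2@4 c3@7, authorship .1.2..3
After op 4 (move_left): buffer="taxazla" (len 7), cursors c1@1 c2@3 c3@6, authorship .1.2..3
After op 5 (move_left): buffer="taxazla" (len 7), cursors c1@0 c2@2 c3@5, authorship .1.2..3
After op 6 (insert('d')): buffer="dtadxazdla" (len 10), cursors c1@1 c2@4 c3@8, authorship 1.12.2.3.3

Answer: dtadxazdla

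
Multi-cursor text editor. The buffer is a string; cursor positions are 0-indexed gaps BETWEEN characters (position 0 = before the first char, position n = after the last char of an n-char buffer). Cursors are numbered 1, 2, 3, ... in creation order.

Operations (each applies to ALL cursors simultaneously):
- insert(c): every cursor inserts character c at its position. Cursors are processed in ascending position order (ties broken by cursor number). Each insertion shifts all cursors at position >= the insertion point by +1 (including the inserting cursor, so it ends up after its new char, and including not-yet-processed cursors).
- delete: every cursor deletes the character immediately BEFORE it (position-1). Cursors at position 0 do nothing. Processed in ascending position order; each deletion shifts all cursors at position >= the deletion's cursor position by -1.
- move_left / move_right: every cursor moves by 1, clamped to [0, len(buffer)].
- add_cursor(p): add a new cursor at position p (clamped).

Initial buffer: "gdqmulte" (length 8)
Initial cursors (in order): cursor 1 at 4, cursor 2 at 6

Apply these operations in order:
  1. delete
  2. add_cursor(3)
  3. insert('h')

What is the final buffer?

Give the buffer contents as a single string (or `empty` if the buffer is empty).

Answer: gdqhhuhte

Derivation:
After op 1 (delete): buffer="gdqute" (len 6), cursors c1@3 c2@4, authorship ......
After op 2 (add_cursor(3)): buffer="gdqute" (len 6), cursors c1@3 c3@3 c2@4, authorship ......
After op 3 (insert('h')): buffer="gdqhhuhte" (len 9), cursors c1@5 c3@5 c2@7, authorship ...13.2..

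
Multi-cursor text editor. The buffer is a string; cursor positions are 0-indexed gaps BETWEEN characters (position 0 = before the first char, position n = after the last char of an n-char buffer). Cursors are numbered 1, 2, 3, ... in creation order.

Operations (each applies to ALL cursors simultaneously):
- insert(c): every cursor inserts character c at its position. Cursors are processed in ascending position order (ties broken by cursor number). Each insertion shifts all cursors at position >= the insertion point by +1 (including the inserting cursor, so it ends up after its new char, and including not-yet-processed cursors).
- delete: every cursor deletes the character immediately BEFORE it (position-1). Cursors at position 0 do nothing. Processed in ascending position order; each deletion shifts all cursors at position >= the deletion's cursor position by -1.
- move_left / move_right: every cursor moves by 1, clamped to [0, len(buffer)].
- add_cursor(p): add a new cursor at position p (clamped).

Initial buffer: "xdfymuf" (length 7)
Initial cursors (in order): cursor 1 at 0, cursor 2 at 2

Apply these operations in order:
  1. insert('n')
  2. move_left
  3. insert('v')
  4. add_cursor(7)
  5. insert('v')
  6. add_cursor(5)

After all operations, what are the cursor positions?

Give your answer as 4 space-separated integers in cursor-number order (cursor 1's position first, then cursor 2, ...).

After op 1 (insert('n')): buffer="nxdnfymuf" (len 9), cursors c1@1 c2@4, authorship 1..2.....
After op 2 (move_left): buffer="nxdnfymuf" (len 9), cursors c1@0 c2@3, authorship 1..2.....
After op 3 (insert('v')): buffer="vnxdvnfymuf" (len 11), cursors c1@1 c2@5, authorship 11..22.....
After op 4 (add_cursor(7)): buffer="vnxdvnfymuf" (len 11), cursors c1@1 c2@5 c3@7, authorship 11..22.....
After op 5 (insert('v')): buffer="vvnxdvvnfvymuf" (len 14), cursors c1@2 c2@7 c3@10, authorship 111..222.3....
After op 6 (add_cursor(5)): buffer="vvnxdvvnfvymuf" (len 14), cursors c1@2 c4@5 c2@7 c3@10, authorship 111..222.3....

Answer: 2 7 10 5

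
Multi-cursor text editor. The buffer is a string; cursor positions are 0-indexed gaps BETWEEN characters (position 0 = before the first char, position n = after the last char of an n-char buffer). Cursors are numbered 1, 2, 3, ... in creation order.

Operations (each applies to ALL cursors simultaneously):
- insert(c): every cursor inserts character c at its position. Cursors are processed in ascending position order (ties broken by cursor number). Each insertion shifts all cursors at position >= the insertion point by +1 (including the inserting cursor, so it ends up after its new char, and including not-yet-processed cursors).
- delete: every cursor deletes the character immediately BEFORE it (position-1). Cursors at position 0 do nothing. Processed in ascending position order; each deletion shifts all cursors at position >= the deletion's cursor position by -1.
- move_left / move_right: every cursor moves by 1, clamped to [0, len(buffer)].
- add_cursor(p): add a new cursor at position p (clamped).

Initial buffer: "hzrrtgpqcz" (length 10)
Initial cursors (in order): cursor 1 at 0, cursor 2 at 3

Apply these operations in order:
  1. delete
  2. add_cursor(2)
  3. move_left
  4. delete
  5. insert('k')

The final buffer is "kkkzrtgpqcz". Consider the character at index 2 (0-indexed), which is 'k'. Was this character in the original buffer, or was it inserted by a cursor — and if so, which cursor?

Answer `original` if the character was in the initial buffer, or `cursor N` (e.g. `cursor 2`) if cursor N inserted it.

After op 1 (delete): buffer="hzrtgpqcz" (len 9), cursors c1@0 c2@2, authorship .........
After op 2 (add_cursor(2)): buffer="hzrtgpqcz" (len 9), cursors c1@0 c2@2 c3@2, authorship .........
After op 3 (move_left): buffer="hzrtgpqcz" (len 9), cursors c1@0 c2@1 c3@1, authorship .........
After op 4 (delete): buffer="zrtgpqcz" (len 8), cursors c1@0 c2@0 c3@0, authorship ........
After op 5 (insert('k')): buffer="kkkzrtgpqcz" (len 11), cursors c1@3 c2@3 c3@3, authorship 123........
Authorship (.=original, N=cursor N): 1 2 3 . . . . . . . .
Index 2: author = 3

Answer: cursor 3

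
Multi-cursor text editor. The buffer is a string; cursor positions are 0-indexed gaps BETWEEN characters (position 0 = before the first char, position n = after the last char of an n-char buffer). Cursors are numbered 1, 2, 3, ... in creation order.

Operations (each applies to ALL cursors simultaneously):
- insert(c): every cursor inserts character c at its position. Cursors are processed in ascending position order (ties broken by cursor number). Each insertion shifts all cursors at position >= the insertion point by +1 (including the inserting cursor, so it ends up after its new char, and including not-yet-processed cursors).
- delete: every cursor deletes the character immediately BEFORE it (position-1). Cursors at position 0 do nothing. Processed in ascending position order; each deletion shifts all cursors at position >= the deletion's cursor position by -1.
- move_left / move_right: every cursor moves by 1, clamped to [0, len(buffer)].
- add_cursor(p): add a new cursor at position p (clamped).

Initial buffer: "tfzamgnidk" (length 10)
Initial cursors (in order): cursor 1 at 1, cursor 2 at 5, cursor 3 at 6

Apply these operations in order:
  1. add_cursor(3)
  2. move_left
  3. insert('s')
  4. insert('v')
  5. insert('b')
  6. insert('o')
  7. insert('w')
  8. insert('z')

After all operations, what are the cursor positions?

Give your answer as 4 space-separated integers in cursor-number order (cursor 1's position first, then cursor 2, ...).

After op 1 (add_cursor(3)): buffer="tfzamgnidk" (len 10), cursors c1@1 c4@3 c2@5 c3@6, authorship ..........
After op 2 (move_left): buffer="tfzamgnidk" (len 10), cursors c1@0 c4@2 c2@4 c3@5, authorship ..........
After op 3 (insert('s')): buffer="stfszasmsgnidk" (len 14), cursors c1@1 c4@4 c2@7 c3@9, authorship 1..4..2.3.....
After op 4 (insert('v')): buffer="svtfsvzasvmsvgnidk" (len 18), cursors c1@2 c4@6 c2@10 c3@13, authorship 11..44..22.33.....
After op 5 (insert('b')): buffer="svbtfsvbzasvbmsvbgnidk" (len 22), cursors c1@3 c4@8 c2@13 c3@17, authorship 111..444..222.333.....
After op 6 (insert('o')): buffer="svbotfsvbozasvbomsvbognidk" (len 26), cursors c1@4 c4@10 c2@16 c3@21, authorship 1111..4444..2222.3333.....
After op 7 (insert('w')): buffer="svbowtfsvbowzasvbowmsvbowgnidk" (len 30), cursors c1@5 c4@12 c2@19 c3@25, authorship 11111..44444..22222.33333.....
After op 8 (insert('z')): buffer="svbowztfsvbowzzasvbowzmsvbowzgnidk" (len 34), cursors c1@6 c4@14 c2@22 c3@29, authorship 111111..444444..222222.333333.....

Answer: 6 22 29 14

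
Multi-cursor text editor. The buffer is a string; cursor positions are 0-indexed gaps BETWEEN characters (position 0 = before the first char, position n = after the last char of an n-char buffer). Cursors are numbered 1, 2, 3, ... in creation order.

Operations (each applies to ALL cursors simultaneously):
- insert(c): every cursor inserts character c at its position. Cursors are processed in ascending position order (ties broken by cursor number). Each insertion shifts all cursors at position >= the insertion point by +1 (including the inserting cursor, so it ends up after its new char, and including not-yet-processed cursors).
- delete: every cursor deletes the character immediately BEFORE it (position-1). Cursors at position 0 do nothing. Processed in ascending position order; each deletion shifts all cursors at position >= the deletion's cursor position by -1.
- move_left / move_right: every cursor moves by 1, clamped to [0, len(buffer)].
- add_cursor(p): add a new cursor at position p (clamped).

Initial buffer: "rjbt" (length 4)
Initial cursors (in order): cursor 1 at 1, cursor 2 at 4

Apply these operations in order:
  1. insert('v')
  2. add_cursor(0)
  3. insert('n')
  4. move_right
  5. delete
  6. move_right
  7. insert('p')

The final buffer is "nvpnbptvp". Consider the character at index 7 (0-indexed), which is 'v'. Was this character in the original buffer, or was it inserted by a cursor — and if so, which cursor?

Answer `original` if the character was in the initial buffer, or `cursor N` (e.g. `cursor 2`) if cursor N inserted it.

Answer: cursor 2

Derivation:
After op 1 (insert('v')): buffer="rvjbtv" (len 6), cursors c1@2 c2@6, authorship .1...2
After op 2 (add_cursor(0)): buffer="rvjbtv" (len 6), cursors c3@0 c1@2 c2@6, authorship .1...2
After op 3 (insert('n')): buffer="nrvnjbtvn" (len 9), cursors c3@1 c1@4 c2@9, authorship 3.11...22
After op 4 (move_right): buffer="nrvnjbtvn" (len 9), cursors c3@2 c1@5 c2@9, authorship 3.11...22
After op 5 (delete): buffer="nvnbtv" (len 6), cursors c3@1 c1@3 c2@6, authorship 311..2
After op 6 (move_right): buffer="nvnbtv" (len 6), cursors c3@2 c1@4 c2@6, authorship 311..2
After op 7 (insert('p')): buffer="nvpnbptvp" (len 9), cursors c3@3 c1@6 c2@9, authorship 3131.1.22
Authorship (.=original, N=cursor N): 3 1 3 1 . 1 . 2 2
Index 7: author = 2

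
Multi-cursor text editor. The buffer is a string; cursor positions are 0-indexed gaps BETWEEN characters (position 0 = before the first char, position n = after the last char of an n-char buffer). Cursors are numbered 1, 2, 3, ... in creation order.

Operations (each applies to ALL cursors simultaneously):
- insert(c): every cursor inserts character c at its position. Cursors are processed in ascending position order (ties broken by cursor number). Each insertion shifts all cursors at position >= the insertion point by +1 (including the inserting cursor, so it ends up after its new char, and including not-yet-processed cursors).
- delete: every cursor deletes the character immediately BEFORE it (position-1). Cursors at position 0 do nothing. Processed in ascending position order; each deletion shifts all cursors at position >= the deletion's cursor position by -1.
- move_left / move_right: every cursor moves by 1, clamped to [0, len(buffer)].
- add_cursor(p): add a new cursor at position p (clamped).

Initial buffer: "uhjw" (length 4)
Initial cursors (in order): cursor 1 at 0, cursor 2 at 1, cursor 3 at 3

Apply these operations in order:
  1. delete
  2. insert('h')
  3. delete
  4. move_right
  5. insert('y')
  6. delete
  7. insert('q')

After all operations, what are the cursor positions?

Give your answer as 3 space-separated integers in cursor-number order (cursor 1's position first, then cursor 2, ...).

After op 1 (delete): buffer="hw" (len 2), cursors c1@0 c2@0 c3@1, authorship ..
After op 2 (insert('h')): buffer="hhhhw" (len 5), cursors c1@2 c2@2 c3@4, authorship 12.3.
After op 3 (delete): buffer="hw" (len 2), cursors c1@0 c2@0 c3@1, authorship ..
After op 4 (move_right): buffer="hw" (len 2), cursors c1@1 c2@1 c3@2, authorship ..
After op 5 (insert('y')): buffer="hyywy" (len 5), cursors c1@3 c2@3 c3@5, authorship .12.3
After op 6 (delete): buffer="hw" (len 2), cursors c1@1 c2@1 c3@2, authorship ..
After op 7 (insert('q')): buffer="hqqwq" (len 5), cursors c1@3 c2@3 c3@5, authorship .12.3

Answer: 3 3 5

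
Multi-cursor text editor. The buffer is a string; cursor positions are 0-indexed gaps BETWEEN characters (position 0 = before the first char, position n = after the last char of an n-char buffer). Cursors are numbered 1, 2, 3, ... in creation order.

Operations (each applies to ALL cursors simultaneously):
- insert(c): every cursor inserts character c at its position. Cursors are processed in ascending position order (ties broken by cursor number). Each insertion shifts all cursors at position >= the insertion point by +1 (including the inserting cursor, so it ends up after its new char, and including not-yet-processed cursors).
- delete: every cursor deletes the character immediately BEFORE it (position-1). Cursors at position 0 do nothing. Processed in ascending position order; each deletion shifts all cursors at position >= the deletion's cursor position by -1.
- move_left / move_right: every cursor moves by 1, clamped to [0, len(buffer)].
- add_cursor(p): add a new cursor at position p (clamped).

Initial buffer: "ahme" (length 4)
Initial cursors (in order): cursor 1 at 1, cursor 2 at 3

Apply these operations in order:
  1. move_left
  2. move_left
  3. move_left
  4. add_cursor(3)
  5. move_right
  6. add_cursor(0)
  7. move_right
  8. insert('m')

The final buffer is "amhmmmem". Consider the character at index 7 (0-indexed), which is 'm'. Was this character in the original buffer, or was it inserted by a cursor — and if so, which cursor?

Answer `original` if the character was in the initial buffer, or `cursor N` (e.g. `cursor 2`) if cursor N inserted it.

After op 1 (move_left): buffer="ahme" (len 4), cursors c1@0 c2@2, authorship ....
After op 2 (move_left): buffer="ahme" (len 4), cursors c1@0 c2@1, authorship ....
After op 3 (move_left): buffer="ahme" (len 4), cursors c1@0 c2@0, authorship ....
After op 4 (add_cursor(3)): buffer="ahme" (len 4), cursors c1@0 c2@0 c3@3, authorship ....
After op 5 (move_right): buffer="ahme" (len 4), cursors c1@1 c2@1 c3@4, authorship ....
After op 6 (add_cursor(0)): buffer="ahme" (len 4), cursors c4@0 c1@1 c2@1 c3@4, authorship ....
After op 7 (move_right): buffer="ahme" (len 4), cursors c4@1 c1@2 c2@2 c3@4, authorship ....
After op 8 (insert('m')): buffer="amhmmmem" (len 8), cursors c4@2 c1@5 c2@5 c3@8, authorship .4.12..3
Authorship (.=original, N=cursor N): . 4 . 1 2 . . 3
Index 7: author = 3

Answer: cursor 3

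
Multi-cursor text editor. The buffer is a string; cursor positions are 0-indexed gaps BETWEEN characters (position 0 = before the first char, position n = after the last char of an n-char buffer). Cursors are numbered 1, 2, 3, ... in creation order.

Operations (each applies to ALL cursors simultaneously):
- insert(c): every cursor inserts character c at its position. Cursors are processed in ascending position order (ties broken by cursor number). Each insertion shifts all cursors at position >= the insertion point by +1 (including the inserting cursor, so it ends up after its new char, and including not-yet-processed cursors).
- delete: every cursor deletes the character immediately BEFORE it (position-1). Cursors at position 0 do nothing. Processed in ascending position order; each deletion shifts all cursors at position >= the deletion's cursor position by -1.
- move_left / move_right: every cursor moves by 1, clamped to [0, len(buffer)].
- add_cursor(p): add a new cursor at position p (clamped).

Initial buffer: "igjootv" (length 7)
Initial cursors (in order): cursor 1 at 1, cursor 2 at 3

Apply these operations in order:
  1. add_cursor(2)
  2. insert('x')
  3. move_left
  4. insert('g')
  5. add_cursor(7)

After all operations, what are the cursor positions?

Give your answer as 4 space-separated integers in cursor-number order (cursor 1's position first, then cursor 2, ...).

Answer: 2 8 5 7

Derivation:
After op 1 (add_cursor(2)): buffer="igjootv" (len 7), cursors c1@1 c3@2 c2@3, authorship .......
After op 2 (insert('x')): buffer="ixgxjxootv" (len 10), cursors c1@2 c3@4 c2@6, authorship .1.3.2....
After op 3 (move_left): buffer="ixgxjxootv" (len 10), cursors c1@1 c3@3 c2@5, authorship .1.3.2....
After op 4 (insert('g')): buffer="igxggxjgxootv" (len 13), cursors c1@2 c3@5 c2@8, authorship .11.33.22....
After op 5 (add_cursor(7)): buffer="igxggxjgxootv" (len 13), cursors c1@2 c3@5 c4@7 c2@8, authorship .11.33.22....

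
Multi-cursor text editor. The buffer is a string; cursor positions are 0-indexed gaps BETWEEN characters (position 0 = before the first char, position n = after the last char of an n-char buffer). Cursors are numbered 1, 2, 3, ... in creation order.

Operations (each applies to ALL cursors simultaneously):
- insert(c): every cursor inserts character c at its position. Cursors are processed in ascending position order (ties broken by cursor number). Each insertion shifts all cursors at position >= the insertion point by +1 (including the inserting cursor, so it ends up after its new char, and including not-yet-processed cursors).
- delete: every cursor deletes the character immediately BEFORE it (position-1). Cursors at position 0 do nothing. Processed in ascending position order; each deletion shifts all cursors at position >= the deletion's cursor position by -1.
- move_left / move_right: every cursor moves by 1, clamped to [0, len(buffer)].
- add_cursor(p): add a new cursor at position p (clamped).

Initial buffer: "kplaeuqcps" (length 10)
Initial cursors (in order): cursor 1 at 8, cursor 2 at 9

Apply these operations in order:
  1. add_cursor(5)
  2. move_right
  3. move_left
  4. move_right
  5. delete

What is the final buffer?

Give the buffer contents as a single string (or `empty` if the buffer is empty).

Answer: kplaeqc

Derivation:
After op 1 (add_cursor(5)): buffer="kplaeuqcps" (len 10), cursors c3@5 c1@8 c2@9, authorship ..........
After op 2 (move_right): buffer="kplaeuqcps" (len 10), cursors c3@6 c1@9 c2@10, authorship ..........
After op 3 (move_left): buffer="kplaeuqcps" (len 10), cursors c3@5 c1@8 c2@9, authorship ..........
After op 4 (move_right): buffer="kplaeuqcps" (len 10), cursors c3@6 c1@9 c2@10, authorship ..........
After op 5 (delete): buffer="kplaeqc" (len 7), cursors c3@5 c1@7 c2@7, authorship .......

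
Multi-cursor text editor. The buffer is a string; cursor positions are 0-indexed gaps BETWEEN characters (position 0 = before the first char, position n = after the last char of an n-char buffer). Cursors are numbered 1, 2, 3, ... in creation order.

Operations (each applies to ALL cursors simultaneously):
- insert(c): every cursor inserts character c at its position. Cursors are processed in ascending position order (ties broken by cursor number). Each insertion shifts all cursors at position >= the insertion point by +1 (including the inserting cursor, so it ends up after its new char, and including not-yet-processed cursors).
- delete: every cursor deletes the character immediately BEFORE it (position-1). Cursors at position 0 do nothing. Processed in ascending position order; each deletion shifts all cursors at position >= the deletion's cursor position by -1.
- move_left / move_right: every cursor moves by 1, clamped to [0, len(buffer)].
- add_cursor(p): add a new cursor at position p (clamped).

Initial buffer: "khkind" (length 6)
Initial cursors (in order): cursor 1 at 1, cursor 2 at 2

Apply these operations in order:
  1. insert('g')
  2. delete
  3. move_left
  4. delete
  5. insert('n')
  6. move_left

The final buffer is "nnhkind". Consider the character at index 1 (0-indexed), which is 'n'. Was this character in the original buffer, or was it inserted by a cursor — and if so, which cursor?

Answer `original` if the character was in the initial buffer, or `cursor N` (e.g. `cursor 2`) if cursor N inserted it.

After op 1 (insert('g')): buffer="kghgkind" (len 8), cursors c1@2 c2@4, authorship .1.2....
After op 2 (delete): buffer="khkind" (len 6), cursors c1@1 c2@2, authorship ......
After op 3 (move_left): buffer="khkind" (len 6), cursors c1@0 c2@1, authorship ......
After op 4 (delete): buffer="hkind" (len 5), cursors c1@0 c2@0, authorship .....
After op 5 (insert('n')): buffer="nnhkind" (len 7), cursors c1@2 c2@2, authorship 12.....
After op 6 (move_left): buffer="nnhkind" (len 7), cursors c1@1 c2@1, authorship 12.....
Authorship (.=original, N=cursor N): 1 2 . . . . .
Index 1: author = 2

Answer: cursor 2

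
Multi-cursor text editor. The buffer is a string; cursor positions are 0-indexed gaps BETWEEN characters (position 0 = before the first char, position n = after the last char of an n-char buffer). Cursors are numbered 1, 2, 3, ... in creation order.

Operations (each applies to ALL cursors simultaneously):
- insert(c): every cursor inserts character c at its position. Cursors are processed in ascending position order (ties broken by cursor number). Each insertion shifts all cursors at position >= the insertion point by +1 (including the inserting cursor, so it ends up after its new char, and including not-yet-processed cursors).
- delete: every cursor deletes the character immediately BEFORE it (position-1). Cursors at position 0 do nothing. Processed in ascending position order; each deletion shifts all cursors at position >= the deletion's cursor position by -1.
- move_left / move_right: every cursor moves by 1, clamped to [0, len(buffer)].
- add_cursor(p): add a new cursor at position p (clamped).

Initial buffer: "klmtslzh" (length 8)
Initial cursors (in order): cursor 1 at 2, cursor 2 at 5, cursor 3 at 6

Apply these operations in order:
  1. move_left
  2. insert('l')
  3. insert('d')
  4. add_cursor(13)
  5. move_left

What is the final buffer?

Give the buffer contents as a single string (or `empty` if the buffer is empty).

After op 1 (move_left): buffer="klmtslzh" (len 8), cursors c1@1 c2@4 c3@5, authorship ........
After op 2 (insert('l')): buffer="kllmtlsllzh" (len 11), cursors c1@2 c2@6 c3@8, authorship .1...2.3...
After op 3 (insert('d')): buffer="kldlmtldsldlzh" (len 14), cursors c1@3 c2@8 c3@11, authorship .11...22.33...
After op 4 (add_cursor(13)): buffer="kldlmtldsldlzh" (len 14), cursors c1@3 c2@8 c3@11 c4@13, authorship .11...22.33...
After op 5 (move_left): buffer="kldlmtldsldlzh" (len 14), cursors c1@2 c2@7 c3@10 c4@12, authorship .11...22.33...

Answer: kldlmtldsldlzh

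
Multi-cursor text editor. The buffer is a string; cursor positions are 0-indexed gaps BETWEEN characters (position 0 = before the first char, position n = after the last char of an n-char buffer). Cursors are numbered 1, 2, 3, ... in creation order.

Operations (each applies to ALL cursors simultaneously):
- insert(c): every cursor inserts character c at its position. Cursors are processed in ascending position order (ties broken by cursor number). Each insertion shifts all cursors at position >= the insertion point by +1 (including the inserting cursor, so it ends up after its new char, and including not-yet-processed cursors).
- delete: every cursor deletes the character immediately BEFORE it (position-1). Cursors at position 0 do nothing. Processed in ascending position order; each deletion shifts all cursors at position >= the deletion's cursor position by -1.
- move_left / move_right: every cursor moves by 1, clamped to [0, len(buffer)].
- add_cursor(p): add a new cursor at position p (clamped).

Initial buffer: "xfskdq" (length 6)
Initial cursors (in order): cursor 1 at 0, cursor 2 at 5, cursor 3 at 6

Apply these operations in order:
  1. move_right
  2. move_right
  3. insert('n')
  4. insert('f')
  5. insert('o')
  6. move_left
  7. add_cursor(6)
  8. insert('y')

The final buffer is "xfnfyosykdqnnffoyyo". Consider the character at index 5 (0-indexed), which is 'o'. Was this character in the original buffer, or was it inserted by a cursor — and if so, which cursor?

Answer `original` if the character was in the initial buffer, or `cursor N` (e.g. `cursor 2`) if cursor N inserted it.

After op 1 (move_right): buffer="xfskdq" (len 6), cursors c1@1 c2@6 c3@6, authorship ......
After op 2 (move_right): buffer="xfskdq" (len 6), cursors c1@2 c2@6 c3@6, authorship ......
After op 3 (insert('n')): buffer="xfnskdqnn" (len 9), cursors c1@3 c2@9 c3@9, authorship ..1....23
After op 4 (insert('f')): buffer="xfnfskdqnnff" (len 12), cursors c1@4 c2@12 c3@12, authorship ..11....2323
After op 5 (insert('o')): buffer="xfnfoskdqnnffoo" (len 15), cursors c1@5 c2@15 c3@15, authorship ..111....232323
After op 6 (move_left): buffer="xfnfoskdqnnffoo" (len 15), cursors c1@4 c2@14 c3@14, authorship ..111....232323
After op 7 (add_cursor(6)): buffer="xfnfoskdqnnffoo" (len 15), cursors c1@4 c4@6 c2@14 c3@14, authorship ..111....232323
After op 8 (insert('y')): buffer="xfnfyosykdqnnffoyyo" (len 19), cursors c1@5 c4@8 c2@18 c3@18, authorship ..1111.4...23232233
Authorship (.=original, N=cursor N): . . 1 1 1 1 . 4 . . . 2 3 2 3 2 2 3 3
Index 5: author = 1

Answer: cursor 1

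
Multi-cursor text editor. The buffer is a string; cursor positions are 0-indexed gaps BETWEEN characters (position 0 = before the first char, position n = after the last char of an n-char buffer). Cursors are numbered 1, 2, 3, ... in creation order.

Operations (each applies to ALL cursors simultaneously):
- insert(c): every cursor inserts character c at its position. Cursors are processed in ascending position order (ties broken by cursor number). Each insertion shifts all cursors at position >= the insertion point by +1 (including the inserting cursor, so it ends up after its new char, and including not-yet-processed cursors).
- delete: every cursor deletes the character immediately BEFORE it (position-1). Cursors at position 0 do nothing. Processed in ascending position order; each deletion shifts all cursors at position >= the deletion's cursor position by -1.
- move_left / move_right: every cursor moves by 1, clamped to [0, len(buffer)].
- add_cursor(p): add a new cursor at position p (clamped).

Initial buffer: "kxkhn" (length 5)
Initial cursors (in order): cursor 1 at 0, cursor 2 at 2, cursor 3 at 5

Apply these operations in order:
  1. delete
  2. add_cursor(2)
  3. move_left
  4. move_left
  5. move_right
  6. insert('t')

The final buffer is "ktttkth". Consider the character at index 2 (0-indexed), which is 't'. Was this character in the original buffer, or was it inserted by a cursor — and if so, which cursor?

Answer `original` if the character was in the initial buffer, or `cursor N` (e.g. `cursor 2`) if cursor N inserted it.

Answer: cursor 2

Derivation:
After op 1 (delete): buffer="kkh" (len 3), cursors c1@0 c2@1 c3@3, authorship ...
After op 2 (add_cursor(2)): buffer="kkh" (len 3), cursors c1@0 c2@1 c4@2 c3@3, authorship ...
After op 3 (move_left): buffer="kkh" (len 3), cursors c1@0 c2@0 c4@1 c3@2, authorship ...
After op 4 (move_left): buffer="kkh" (len 3), cursors c1@0 c2@0 c4@0 c3@1, authorship ...
After op 5 (move_right): buffer="kkh" (len 3), cursors c1@1 c2@1 c4@1 c3@2, authorship ...
After op 6 (insert('t')): buffer="ktttkth" (len 7), cursors c1@4 c2@4 c4@4 c3@6, authorship .124.3.
Authorship (.=original, N=cursor N): . 1 2 4 . 3 .
Index 2: author = 2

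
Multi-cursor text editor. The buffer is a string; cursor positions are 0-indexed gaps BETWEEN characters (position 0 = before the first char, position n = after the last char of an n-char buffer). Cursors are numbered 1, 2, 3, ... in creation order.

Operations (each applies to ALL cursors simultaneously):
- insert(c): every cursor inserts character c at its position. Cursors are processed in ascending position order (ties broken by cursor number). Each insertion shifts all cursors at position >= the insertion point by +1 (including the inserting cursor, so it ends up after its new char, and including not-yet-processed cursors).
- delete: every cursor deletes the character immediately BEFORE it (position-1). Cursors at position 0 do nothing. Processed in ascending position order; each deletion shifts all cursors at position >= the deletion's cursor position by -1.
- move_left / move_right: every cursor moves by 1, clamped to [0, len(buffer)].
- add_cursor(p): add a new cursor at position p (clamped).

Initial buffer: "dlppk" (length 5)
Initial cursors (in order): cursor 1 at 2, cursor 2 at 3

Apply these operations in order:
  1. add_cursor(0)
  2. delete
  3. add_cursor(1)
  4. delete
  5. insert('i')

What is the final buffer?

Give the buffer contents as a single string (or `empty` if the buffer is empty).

Answer: iiiipk

Derivation:
After op 1 (add_cursor(0)): buffer="dlppk" (len 5), cursors c3@0 c1@2 c2@3, authorship .....
After op 2 (delete): buffer="dpk" (len 3), cursors c3@0 c1@1 c2@1, authorship ...
After op 3 (add_cursor(1)): buffer="dpk" (len 3), cursors c3@0 c1@1 c2@1 c4@1, authorship ...
After op 4 (delete): buffer="pk" (len 2), cursors c1@0 c2@0 c3@0 c4@0, authorship ..
After op 5 (insert('i')): buffer="iiiipk" (len 6), cursors c1@4 c2@4 c3@4 c4@4, authorship 1234..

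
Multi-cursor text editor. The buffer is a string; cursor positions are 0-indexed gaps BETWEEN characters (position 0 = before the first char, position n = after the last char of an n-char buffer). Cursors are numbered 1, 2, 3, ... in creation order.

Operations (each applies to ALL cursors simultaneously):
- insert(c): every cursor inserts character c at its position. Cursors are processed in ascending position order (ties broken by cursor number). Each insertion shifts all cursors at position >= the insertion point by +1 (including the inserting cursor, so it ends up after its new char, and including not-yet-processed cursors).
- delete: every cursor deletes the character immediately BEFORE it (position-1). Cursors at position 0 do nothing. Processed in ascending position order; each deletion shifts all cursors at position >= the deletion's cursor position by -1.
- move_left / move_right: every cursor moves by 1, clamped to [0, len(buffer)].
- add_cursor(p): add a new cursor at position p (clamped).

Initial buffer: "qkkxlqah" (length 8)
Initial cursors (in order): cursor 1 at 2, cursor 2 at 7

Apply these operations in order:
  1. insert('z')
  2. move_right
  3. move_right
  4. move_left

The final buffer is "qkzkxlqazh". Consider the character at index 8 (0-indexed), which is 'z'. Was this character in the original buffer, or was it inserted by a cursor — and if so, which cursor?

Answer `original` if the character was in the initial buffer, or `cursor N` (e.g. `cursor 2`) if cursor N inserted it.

Answer: cursor 2

Derivation:
After op 1 (insert('z')): buffer="qkzkxlqazh" (len 10), cursors c1@3 c2@9, authorship ..1.....2.
After op 2 (move_right): buffer="qkzkxlqazh" (len 10), cursors c1@4 c2@10, authorship ..1.....2.
After op 3 (move_right): buffer="qkzkxlqazh" (len 10), cursors c1@5 c2@10, authorship ..1.....2.
After op 4 (move_left): buffer="qkzkxlqazh" (len 10), cursors c1@4 c2@9, authorship ..1.....2.
Authorship (.=original, N=cursor N): . . 1 . . . . . 2 .
Index 8: author = 2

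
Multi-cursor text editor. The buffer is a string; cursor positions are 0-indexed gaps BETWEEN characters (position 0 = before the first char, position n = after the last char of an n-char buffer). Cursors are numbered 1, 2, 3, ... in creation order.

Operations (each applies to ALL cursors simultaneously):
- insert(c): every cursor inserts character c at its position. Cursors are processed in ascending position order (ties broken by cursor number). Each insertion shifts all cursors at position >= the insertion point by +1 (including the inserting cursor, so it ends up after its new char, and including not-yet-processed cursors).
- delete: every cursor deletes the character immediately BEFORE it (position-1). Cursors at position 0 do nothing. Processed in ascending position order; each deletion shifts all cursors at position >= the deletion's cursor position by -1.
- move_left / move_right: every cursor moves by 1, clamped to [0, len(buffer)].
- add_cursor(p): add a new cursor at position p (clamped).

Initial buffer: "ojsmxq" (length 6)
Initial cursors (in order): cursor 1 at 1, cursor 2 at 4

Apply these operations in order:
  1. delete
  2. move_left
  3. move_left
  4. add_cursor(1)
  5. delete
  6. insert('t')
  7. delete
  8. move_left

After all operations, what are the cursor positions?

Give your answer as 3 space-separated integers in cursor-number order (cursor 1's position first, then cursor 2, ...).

After op 1 (delete): buffer="jsxq" (len 4), cursors c1@0 c2@2, authorship ....
After op 2 (move_left): buffer="jsxq" (len 4), cursors c1@0 c2@1, authorship ....
After op 3 (move_left): buffer="jsxq" (len 4), cursors c1@0 c2@0, authorship ....
After op 4 (add_cursor(1)): buffer="jsxq" (len 4), cursors c1@0 c2@0 c3@1, authorship ....
After op 5 (delete): buffer="sxq" (len 3), cursors c1@0 c2@0 c3@0, authorship ...
After op 6 (insert('t')): buffer="tttsxq" (len 6), cursors c1@3 c2@3 c3@3, authorship 123...
After op 7 (delete): buffer="sxq" (len 3), cursors c1@0 c2@0 c3@0, authorship ...
After op 8 (move_left): buffer="sxq" (len 3), cursors c1@0 c2@0 c3@0, authorship ...

Answer: 0 0 0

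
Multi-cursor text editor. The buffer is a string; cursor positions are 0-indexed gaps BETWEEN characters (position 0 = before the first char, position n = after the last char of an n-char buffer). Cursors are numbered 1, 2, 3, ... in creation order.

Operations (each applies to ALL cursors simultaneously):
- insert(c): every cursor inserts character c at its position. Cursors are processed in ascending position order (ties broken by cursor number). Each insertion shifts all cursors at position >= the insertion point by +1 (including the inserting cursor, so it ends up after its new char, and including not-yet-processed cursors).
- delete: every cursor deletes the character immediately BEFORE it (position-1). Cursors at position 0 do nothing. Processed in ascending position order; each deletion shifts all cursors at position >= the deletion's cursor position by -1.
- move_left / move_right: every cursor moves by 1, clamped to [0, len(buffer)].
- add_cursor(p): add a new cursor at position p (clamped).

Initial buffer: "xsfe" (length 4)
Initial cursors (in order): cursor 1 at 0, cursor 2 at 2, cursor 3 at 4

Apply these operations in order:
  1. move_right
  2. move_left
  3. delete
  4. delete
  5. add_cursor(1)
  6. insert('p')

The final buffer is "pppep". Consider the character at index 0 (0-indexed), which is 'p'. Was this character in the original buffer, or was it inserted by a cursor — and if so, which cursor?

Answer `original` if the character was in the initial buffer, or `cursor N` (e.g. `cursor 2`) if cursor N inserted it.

After op 1 (move_right): buffer="xsfe" (len 4), cursors c1@1 c2@3 c3@4, authorship ....
After op 2 (move_left): buffer="xsfe" (len 4), cursors c1@0 c2@2 c3@3, authorship ....
After op 3 (delete): buffer="xe" (len 2), cursors c1@0 c2@1 c3@1, authorship ..
After op 4 (delete): buffer="e" (len 1), cursors c1@0 c2@0 c3@0, authorship .
After op 5 (add_cursor(1)): buffer="e" (len 1), cursors c1@0 c2@0 c3@0 c4@1, authorship .
After op 6 (insert('p')): buffer="pppep" (len 5), cursors c1@3 c2@3 c3@3 c4@5, authorship 123.4
Authorship (.=original, N=cursor N): 1 2 3 . 4
Index 0: author = 1

Answer: cursor 1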